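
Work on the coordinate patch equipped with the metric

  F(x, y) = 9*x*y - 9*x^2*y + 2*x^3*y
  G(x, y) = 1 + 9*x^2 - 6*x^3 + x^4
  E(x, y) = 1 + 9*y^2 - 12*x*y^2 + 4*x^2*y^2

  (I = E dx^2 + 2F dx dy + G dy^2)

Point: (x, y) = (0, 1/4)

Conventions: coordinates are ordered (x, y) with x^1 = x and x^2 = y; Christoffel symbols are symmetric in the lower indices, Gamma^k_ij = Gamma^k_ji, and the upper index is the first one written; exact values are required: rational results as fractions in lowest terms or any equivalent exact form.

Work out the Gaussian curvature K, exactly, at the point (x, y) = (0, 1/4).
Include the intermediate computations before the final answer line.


E = 25/16, F = 0, G = 1, EG - F^2 = 25/16 at the point
E_x = -3/4, E_y = 9/2, F_x = 9/4, F_y = 0, G_x = 0, G_y = 0
E_yy = 18, F_xy = 9, G_xx = 18
By Brioschi, K is (det M1 - det M2) divided by (EG - F^2) squared.
M1 = [[-E_yy/2 + F_xy - G_xx/2, E_x/2, F_x - E_y/2], [F_y - G_x/2, E, F], [G_y/2, F, G]] = [[-9, -3/8, 0], [0, 25/16, 0], [0, 0, 1]]; det M1 = -225/16
M2 = [[0, E_y/2, G_x/2], [E_y/2, E, F], [G_x/2, F, G]] = [[0, 9/4, 0], [9/4, 25/16, 0], [0, 0, 1]]; det M2 = -81/16
det M1 - det M2 = -9; K = -9 / (25/16)^2 = -2304/625

Answer: K = -2304/625


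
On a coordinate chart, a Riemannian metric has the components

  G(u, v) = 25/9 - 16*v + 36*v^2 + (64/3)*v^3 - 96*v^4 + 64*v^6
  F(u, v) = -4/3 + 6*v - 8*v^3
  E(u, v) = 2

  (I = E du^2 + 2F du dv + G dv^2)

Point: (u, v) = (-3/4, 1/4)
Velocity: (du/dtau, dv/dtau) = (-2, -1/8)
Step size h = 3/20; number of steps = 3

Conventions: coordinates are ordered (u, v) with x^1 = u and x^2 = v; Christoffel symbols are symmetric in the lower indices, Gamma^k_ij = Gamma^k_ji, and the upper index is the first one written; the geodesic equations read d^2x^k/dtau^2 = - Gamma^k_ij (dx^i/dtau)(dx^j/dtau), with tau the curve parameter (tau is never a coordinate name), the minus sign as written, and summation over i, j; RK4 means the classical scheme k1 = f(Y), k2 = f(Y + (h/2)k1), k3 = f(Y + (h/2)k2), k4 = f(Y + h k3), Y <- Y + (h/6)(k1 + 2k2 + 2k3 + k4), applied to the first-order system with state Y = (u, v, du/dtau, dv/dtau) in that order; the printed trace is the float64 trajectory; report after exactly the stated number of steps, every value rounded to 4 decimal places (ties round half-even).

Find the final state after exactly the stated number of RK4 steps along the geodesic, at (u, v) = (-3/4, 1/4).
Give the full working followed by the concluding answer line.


f(Y) = (du/dtau, dv/dtau, -Gamma^u_ij Y'^i Y'^j, -Gamma^v_ij Y'^i Y'^j) with the Gammas evaluated at the stage position; h = 0.150000; intermediate values shown to 6 dp
step 0: u = -0.7500, v = 0.2500, du/dtau = -2.0000, dv/dtau = -0.1250
step 1:
  k1: at (u, v) = (-0.750000, 0.250000), (du/dtau, dv/dtau) = (-2.000000, -0.125000); Gamma_uuu = 0.000000, Gamma_uuv = 0.000000, Gamma_uvv = 2.248049, Gamma_vuu = 0.000000, Gamma_vuv = 0.000000, Gamma_vvv = 0.093669; k1 = (-2.000000, -0.125000, -0.035126, -0.001464)
  k2: at (u, v) = (-0.900000, 0.240625), (du/dtau, dv/dtau) = (-2.002634, -0.125110); Gamma_uuu = 0.000000, Gamma_uuv = 0.000000, Gamma_uvv = 2.305194, Gamma_vuu = 0.000000, Gamma_vuv = 0.000000, Gamma_vvv = -0.002401; k2 = (-2.002634, -0.125110, -0.036082, 0.000038)
  k3: at (u, v) = (-0.900198, 0.240617), (du/dtau, dv/dtau) = (-2.002706, -0.124997); Gamma_uuu = 0.000000, Gamma_uuv = 0.000000, Gamma_uvv = 2.305242, Gamma_vuu = 0.000000, Gamma_vuv = 0.000000, Gamma_vvv = -0.002489; k3 = (-2.002706, -0.124997, -0.036018, 0.000039)
  k4: at (u, v) = (-1.050406, 0.231250), (du/dtau, dv/dtau) = (-2.005403, -0.124994); Gamma_uuu = 0.000000, Gamma_uuv = 0.000000, Gamma_uvv = 2.355919, Gamma_vuu = 0.000000, Gamma_vuv = 0.000000, Gamma_vvv = -0.105458; k4 = (-2.005403, -0.124994, -0.036808, 0.001648)
  Y <- Y + (h/6)(k1 + 2k2 + 2k3 + k4): u = -1.0504, v = 0.2312, du/dtau = -2.0054, dv/dtau = -0.1250
step 2:
  k1: at (u, v) = (-1.050402, 0.231245), (du/dtau, dv/dtau) = (-2.005403, -0.124992); Gamma_uuu = 0.000000, Gamma_uuv = 0.000000, Gamma_uvv = 2.355947, Gamma_vuu = 0.000000, Gamma_vuv = 0.000000, Gamma_vvv = -0.105522; k1 = (-2.005403, -0.124992, -0.036807, 0.001649)
  k2: at (u, v) = (-1.200807, 0.221870), (du/dtau, dv/dtau) = (-2.008164, -0.124868); Gamma_uuu = 0.000000, Gamma_uuv = 0.000000, Gamma_uvv = 2.399674, Gamma_vuu = 0.000000, Gamma_vuv = 0.000000, Gamma_vvv = -0.214737; k2 = (-2.008164, -0.124868, -0.037416, 0.003348)
  k3: at (u, v) = (-1.201014, 0.221880), (du/dtau, dv/dtau) = (-2.008210, -0.124740); Gamma_uuu = 0.000000, Gamma_uuv = 0.000000, Gamma_uvv = 2.399635, Gamma_vuu = 0.000000, Gamma_vuv = 0.000000, Gamma_vvv = -0.214626; k3 = (-2.008210, -0.124740, -0.037339, 0.003340)
  k4: at (u, v) = (-1.351634, 0.212534), (du/dtau, dv/dtau) = (-2.011004, -0.124491); Gamma_uuu = 0.000000, Gamma_uuv = 0.000000, Gamma_uvv = 2.435779, Gamma_vuu = 0.000000, Gamma_vuv = 0.000000, Gamma_vvv = -0.328667; k4 = (-2.011004, -0.124491, -0.037750, 0.005094)
  Y <- Y + (h/6)(k1 + 2k2 + 2k3 + k4): u = -1.3516, v = 0.2125, du/dtau = -2.0110, dv/dtau = -0.1245
step 3:
  k1: at (u, v) = (-1.351631, 0.212527), (du/dtau, dv/dtau) = (-2.011005, -0.124489); Gamma_uuu = 0.000000, Gamma_uuv = 0.000000, Gamma_uvv = 2.435801, Gamma_vuu = 0.000000, Gamma_vuv = 0.000000, Gamma_vvv = -0.328747; k1 = (-2.011005, -0.124489, -0.037749, 0.005095)
  k2: at (u, v) = (-1.502456, 0.203191), (du/dtau, dv/dtau) = (-2.013836, -0.124107); Gamma_uuu = 0.000000, Gamma_uuv = 0.000000, Gamma_uvv = 2.464065, Gamma_vuu = 0.000000, Gamma_vuv = 0.000000, Gamma_vvv = -0.446739; k2 = (-2.013836, -0.124107, -0.037953, 0.006881)
  k3: at (u, v) = (-1.502669, 0.203219), (du/dtau, dv/dtau) = (-2.013851, -0.123973); Gamma_uuu = 0.000000, Gamma_uuv = 0.000000, Gamma_uvv = 2.463991, Gamma_vuu = 0.000000, Gamma_vuv = 0.000000, Gamma_vvv = -0.446371; k3 = (-2.013851, -0.123973, -0.037870, 0.006860)
  k4: at (u, v) = (-1.653709, 0.193931), (du/dtau, dv/dtau) = (-2.016685, -0.123460); Gamma_uuu = 0.000000, Gamma_uuv = 0.000000, Gamma_uvv = 2.484068, Gamma_vuu = 0.000000, Gamma_vuv = 0.000000, Gamma_vvv = -0.566601; k4 = (-2.016685, -0.123460, -0.037863, 0.008636)
  Y <- Y + (h/6)(k1 + 2k2 + 2k3 + k4): u = -1.6537, v = 0.1939, du/dtau = -2.0167, dv/dtau = -0.1235

Answer: u = -1.6537, v = 0.1939, du/dtau = -2.0167, dv/dtau = -0.1235


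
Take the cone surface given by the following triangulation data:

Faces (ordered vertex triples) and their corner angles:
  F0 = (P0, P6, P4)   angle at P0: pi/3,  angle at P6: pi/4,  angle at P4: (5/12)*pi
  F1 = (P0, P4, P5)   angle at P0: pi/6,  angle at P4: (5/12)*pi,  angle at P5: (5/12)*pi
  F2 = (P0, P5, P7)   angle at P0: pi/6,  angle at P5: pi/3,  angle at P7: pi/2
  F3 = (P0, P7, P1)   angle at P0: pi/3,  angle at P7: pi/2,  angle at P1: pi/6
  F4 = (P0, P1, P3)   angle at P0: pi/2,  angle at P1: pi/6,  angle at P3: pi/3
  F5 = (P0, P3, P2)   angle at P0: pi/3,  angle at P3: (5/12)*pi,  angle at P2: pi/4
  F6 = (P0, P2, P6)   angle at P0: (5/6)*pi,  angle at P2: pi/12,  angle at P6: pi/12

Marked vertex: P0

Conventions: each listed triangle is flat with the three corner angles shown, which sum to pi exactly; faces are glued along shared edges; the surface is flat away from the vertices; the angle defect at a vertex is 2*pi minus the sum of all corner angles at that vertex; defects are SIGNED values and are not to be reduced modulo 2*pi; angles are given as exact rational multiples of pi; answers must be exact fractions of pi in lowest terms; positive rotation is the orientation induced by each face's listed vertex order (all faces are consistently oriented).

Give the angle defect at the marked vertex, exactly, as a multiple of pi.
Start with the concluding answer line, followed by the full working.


Answer: defect(P0) = (-2/3)*pi

Sum of corner angles at P0: (8/3)*pi
defect = 2*pi - (8/3)*pi


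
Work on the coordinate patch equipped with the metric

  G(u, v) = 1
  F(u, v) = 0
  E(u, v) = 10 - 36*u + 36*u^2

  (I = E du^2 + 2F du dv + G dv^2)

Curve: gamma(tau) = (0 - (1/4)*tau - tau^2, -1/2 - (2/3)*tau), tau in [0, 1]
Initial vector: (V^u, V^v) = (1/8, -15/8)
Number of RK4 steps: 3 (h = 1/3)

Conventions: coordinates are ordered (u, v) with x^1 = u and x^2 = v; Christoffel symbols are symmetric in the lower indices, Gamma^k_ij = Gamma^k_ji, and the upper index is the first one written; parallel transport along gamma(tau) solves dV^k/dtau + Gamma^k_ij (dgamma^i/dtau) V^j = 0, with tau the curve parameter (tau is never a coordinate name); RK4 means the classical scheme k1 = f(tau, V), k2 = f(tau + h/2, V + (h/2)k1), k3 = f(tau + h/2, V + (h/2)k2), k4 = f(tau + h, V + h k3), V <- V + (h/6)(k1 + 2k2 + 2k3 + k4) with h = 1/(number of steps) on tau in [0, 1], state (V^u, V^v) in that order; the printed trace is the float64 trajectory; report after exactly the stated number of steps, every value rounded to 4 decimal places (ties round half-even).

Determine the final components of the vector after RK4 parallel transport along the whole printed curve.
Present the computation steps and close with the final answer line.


gamma'(tau) = (-1/4 - 2*tau, -2/3); f(tau, V)^k = -Gamma^k_ij(gamma(tau)) gamma'^i(tau) V^j; h = 1/3; intermediate values shown to 6 dp
curve data and Christoffel symbols at the stage parameters:
  tau = 0.000000: gamma = (0.000000, -0.500000), gamma' = (-0.250000, -0.666667); Gamma_uuu = -1.800000, Gamma_uuv = 0.000000, Gamma_uvv = 0.000000, Gamma_vuu = 0.000000, Gamma_vuv = 0.000000, Gamma_vvv = 0.000000
  tau = 0.166667: gamma = (-0.069444, -0.611111), gamma' = (-0.583333, -0.666667); Gamma_uuu = -1.617534, Gamma_uuv = 0.000000, Gamma_uvv = 0.000000, Gamma_vuu = 0.000000, Gamma_vuv = 0.000000, Gamma_vvv = 0.000000
  tau = 0.333333: gamma = (-0.194444, -0.722222), gamma' = (-0.916667, -0.666667); Gamma_uuu = -1.361573, Gamma_uuv = 0.000000, Gamma_uvv = 0.000000, Gamma_vuu = 0.000000, Gamma_vuv = 0.000000, Gamma_vvv = 0.000000
  tau = 0.500000: gamma = (-0.375000, -0.833333), gamma' = (-1.250000, -0.666667); Gamma_uuu = -1.102845, Gamma_uuv = 0.000000, Gamma_uvv = 0.000000, Gamma_vuu = 0.000000, Gamma_vuv = 0.000000, Gamma_vvv = 0.000000
  tau = 0.666667: gamma = (-0.611111, -0.944444), gamma' = (-1.583333, -0.666667); Gamma_uuu = -0.880196, Gamma_uuv = 0.000000, Gamma_uvv = 0.000000, Gamma_vuu = 0.000000, Gamma_vuv = 0.000000, Gamma_vvv = 0.000000
  tau = 0.833333: gamma = (-0.902778, -1.055556), gamma' = (-1.916667, -0.666667); Gamma_uuu = -0.702948, Gamma_uuv = 0.000000, Gamma_uvv = 0.000000, Gamma_vuu = 0.000000, Gamma_vuv = 0.000000, Gamma_vvv = 0.000000
  tau = 1.000000: gamma = (-1.250000, -1.166667), gamma' = (-2.250000, -0.666667); Gamma_uuu = -0.566292, Gamma_uuv = 0.000000, Gamma_uvv = 0.000000, Gamma_vuu = 0.000000, Gamma_vuv = 0.000000, Gamma_vvv = 0.000000
step 0: V^u = 0.1250, V^v = -1.8750
step 1: k1 = (-0.056250, 0.000000), k2 = (-0.109099, 0.000000), k3 = (-0.100788, 0.000000), k4 = (-0.114082, 0.000000); V <- V + (h/6)(k1 + 2k2 + 2k3 + k4): V^u = 0.0922, V^v = -1.8750
step 2: k1 = (-0.115096, 0.000000), k2 = (-0.100681, 0.000000), k3 = (-0.103993, 0.000000), k4 = (-0.080207, 0.000000); V <- V + (h/6)(k1 + 2k2 + 2k3 + k4): V^u = 0.0586, V^v = -1.8750
step 3: k1 = (-0.081702, 0.000000), k2 = (-0.060640, 0.000000), k3 = (-0.065369, 0.000000), k4 = (-0.046933, 0.000000); V <- V + (h/6)(k1 + 2k2 + 2k3 + k4): V^u = 0.0375, V^v = -1.8750

Answer: V^u = 0.0375, V^v = -1.8750


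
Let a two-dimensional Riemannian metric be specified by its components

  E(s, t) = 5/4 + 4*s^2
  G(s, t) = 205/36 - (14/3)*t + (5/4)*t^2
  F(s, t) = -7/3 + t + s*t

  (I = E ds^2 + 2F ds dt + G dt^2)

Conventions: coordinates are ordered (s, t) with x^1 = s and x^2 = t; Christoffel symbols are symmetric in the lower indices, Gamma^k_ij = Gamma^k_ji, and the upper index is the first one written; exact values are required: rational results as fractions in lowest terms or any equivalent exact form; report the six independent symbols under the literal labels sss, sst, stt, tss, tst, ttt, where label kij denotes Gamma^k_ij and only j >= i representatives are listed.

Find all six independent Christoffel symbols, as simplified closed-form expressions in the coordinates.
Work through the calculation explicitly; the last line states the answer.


E = 5/4 + 4*s^2; F = -7/3 + t + s*t; G = 205/36 - (14/3)*t + (5/4)*t^2
Gamma^k_ij = (1/2) g^{kl} (d_i g_jl + d_j g_il - d_l g_ij), with g^inv = (1/(EG-F^2)) [[G, -F], [-F, E]]
first partials: E_s = 8*s, E_t = 0, F_s = t, F_t = 1 + s, G_s = 0, G_t = -14/3 + (5/2)*t
D = EG - F^2 = 241/144 - (7/6)*t + (9/16)*t^2 + (14/3)*s*t + (205/9)*s^2 - 2*s*t^2 - (56/3)*s^2*t + 4*s^2*t^2
expanded: Gamma^s_ss = (G E_s - 2F F_s + F E_t)/(2D), Gamma^s_st = (G E_t - F G_s)/(2D), Gamma^s_tt = (2G F_t - G G_s - F G_t)/(2D), Gamma^t_ss = (2E F_s - E E_t - F E_s)/(2D), Gamma^t_st = (E G_s - F E_t)/(2D), Gamma^t_tt = (E G_t - 2F F_t + F G_s)/(2D); substitute and cancel common factors

Answer: Gamma_sss = (576*s*t^2 - 2688*s*t + 3280*s - 144*t^2 + 336*t)/(576*s^2*t^2 - 2688*s^2*t + 3280*s^2 - 288*s*t^2 + 672*s*t + 81*t^2 - 168*t + 241), Gamma_sst = 0, Gamma_stt = (-336*s*t + 820*s + 84*t + 36)/(576*s^2*t^2 - 2688*s^2*t + 3280*s^2 - 288*s*t^2 + 672*s*t + 81*t^2 - 168*t + 241), Gamma_tss = (-576*s*t + 1344*s + 180*t)/(576*s^2*t^2 - 2688*s^2*t + 3280*s^2 - 288*s*t^2 + 672*s*t + 81*t^2 - 168*t + 241), Gamma_tst = 0, Gamma_ttt = (576*s^2*t - 1344*s^2 - 288*s*t + 336*s + 81*t - 84)/(576*s^2*t^2 - 2688*s^2*t + 3280*s^2 - 288*s*t^2 + 672*s*t + 81*t^2 - 168*t + 241)


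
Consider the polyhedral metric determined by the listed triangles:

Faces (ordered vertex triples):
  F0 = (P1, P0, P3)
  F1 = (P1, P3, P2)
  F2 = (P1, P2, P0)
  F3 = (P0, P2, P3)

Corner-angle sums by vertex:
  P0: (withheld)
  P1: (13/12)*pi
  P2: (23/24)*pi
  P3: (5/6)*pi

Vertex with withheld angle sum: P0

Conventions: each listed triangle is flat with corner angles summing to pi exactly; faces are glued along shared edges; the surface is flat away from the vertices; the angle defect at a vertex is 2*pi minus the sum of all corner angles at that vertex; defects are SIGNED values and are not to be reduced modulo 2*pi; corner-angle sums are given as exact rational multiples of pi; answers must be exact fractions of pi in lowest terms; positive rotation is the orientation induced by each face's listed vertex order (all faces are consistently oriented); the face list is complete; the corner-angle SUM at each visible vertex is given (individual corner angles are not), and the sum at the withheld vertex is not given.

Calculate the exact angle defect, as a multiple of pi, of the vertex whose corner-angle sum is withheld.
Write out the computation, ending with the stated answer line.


V = 4, E = 6, F = 4; chi = V - E + F = 2
Gauss-Bonnet: total defect = 2*pi*chi = 4*pi; visible defects sum to (25/8)*pi

Answer: defect(P0) = (7/8)*pi


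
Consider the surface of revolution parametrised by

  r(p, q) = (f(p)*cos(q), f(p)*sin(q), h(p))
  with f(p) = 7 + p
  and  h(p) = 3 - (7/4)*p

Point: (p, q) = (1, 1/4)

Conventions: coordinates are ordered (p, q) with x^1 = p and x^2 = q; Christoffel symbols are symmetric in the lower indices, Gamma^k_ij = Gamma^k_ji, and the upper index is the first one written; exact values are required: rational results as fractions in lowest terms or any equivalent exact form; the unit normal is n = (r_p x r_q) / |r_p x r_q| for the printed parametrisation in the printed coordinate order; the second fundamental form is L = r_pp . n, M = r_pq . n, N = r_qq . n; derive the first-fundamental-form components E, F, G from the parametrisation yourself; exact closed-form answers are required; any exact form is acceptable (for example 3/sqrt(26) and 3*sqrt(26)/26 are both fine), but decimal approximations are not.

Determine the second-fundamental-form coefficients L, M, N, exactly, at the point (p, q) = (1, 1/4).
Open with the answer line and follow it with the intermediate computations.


Answer: L = 0, M = 0, N = -56*sqrt(65)/65

f = 8, f' = 1, f'' = 0, h' = -7/4, h'' = 0
E = 65/16, F = 0, G = 64; answer radicand W^2 = 65/16
unnormalised second-form numerators: l = 0, m = 0, n = -14; L = l/sqrt(65/16), and similarly M = m/sqrt(W^2), N = n/sqrt(W^2)


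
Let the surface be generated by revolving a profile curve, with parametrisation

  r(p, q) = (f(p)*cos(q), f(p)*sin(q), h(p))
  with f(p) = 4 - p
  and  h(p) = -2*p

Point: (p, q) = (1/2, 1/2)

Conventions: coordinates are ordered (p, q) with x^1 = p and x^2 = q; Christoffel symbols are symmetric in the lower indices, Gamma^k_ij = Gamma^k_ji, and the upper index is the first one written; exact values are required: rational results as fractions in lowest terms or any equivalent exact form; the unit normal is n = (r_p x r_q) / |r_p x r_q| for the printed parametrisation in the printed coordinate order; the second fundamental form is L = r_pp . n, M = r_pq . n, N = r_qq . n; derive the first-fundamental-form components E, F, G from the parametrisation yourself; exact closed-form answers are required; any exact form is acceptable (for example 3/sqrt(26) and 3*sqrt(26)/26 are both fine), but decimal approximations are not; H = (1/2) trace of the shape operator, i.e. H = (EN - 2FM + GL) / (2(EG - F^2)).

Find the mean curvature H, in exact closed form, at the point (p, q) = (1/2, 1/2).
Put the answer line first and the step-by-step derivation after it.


Answer: H = -2*sqrt(5)/35

f = 7/2, f' = -1, f'' = 0, h' = -2, h'' = 0
E = 5, F = 0, G = 49/4; answer radicand W^2 = 5
unnormalised second-form numerators: l = 0, m = 0, n = -7; L = l/sqrt(5), and similarly M = m/sqrt(W^2), N = n/sqrt(W^2)
H = (E*n - 2*F*m + G*l) / (2*(EG - F^2)*sqrt(W^2)); E*n - 2*F*m + G*l = -35, EG - F^2 = 245/4, so H = (-2/7)/sqrt(5)


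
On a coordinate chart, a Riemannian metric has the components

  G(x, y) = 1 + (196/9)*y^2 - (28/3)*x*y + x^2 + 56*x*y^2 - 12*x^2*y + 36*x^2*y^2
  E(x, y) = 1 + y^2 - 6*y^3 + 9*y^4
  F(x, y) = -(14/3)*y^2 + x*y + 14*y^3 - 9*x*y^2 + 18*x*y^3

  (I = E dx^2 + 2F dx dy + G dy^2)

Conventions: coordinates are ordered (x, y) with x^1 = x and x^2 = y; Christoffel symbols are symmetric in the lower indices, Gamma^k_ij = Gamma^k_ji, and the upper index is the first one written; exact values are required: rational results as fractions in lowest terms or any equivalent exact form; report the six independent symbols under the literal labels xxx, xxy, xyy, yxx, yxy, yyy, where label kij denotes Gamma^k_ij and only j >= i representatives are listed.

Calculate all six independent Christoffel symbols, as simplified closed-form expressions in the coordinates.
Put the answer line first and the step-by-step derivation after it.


Answer: Gamma_xxx = 0, Gamma_xxy = (162*y^3 - 81*y^2 + 9*y)/(324*x^2*y^2 - 108*x^2*y + 9*x^2 + 504*x*y^2 - 84*x*y + 81*y^4 - 54*y^3 + 205*y^2 + 9), Gamma_xyy = (162*x*y^2 - 54*x*y + 126*y^2 - 42*y)/(324*x^2*y^2 - 108*x^2*y + 9*x^2 + 504*x*y^2 - 84*x*y + 81*y^4 - 54*y^3 + 205*y^2 + 9), Gamma_yxx = 0, Gamma_yxy = (324*x*y^2 - 108*x*y + 9*x + 252*y^2 - 42*y)/(324*x^2*y^2 - 108*x^2*y + 9*x^2 + 504*x*y^2 - 84*x*y + 81*y^4 - 54*y^3 + 205*y^2 + 9), Gamma_yyy = (324*x^2*y - 54*x^2 + 504*x*y - 42*x + 196*y)/(324*x^2*y^2 - 108*x^2*y + 9*x^2 + 504*x*y^2 - 84*x*y + 81*y^4 - 54*y^3 + 205*y^2 + 9)

E = 1 + y^2 - 6*y^3 + 9*y^4; F = -(14/3)*y^2 + x*y + 14*y^3 - 9*x*y^2 + 18*x*y^3; G = 1 + (196/9)*y^2 - (28/3)*x*y + x^2 + 56*x*y^2 - 12*x^2*y + 36*x^2*y^2
Gamma^k_ij = (1/2) g^{kl} (d_i g_jl + d_j g_il - d_l g_ij), with g^inv = (1/(EG-F^2)) [[G, -F], [-F, E]]
first partials: E_x = 0, E_y = 2*y - 18*y^2 + 36*y^3, F_x = y - 9*y^2 + 18*y^3, F_y = -(28/3)*y + x + 42*y^2 - 18*x*y + 54*x*y^2, G_x = -(28/3)*y + 2*x + 56*y^2 - 24*x*y + 72*x*y^2, G_y = (392/9)*y - (28/3)*x + 112*x*y - 12*x^2 + 72*x^2*y
D = EG - F^2 = 1 + (205/9)*y^2 - (28/3)*x*y + x^2 - 6*y^3 + 56*x*y^2 - 12*x^2*y + 9*y^4 + 36*x^2*y^2
expanded: Gamma^x_xx = (G E_x - 2F F_x + F E_y)/(2D), Gamma^x_xy = (G E_y - F G_x)/(2D), Gamma^x_yy = (2G F_y - G G_x - F G_y)/(2D), Gamma^y_xx = (2E F_x - E E_y - F E_x)/(2D), Gamma^y_xy = (E G_x - F E_y)/(2D), Gamma^y_yy = (E G_y - 2F F_y + F G_x)/(2D); substitute and cancel common factors


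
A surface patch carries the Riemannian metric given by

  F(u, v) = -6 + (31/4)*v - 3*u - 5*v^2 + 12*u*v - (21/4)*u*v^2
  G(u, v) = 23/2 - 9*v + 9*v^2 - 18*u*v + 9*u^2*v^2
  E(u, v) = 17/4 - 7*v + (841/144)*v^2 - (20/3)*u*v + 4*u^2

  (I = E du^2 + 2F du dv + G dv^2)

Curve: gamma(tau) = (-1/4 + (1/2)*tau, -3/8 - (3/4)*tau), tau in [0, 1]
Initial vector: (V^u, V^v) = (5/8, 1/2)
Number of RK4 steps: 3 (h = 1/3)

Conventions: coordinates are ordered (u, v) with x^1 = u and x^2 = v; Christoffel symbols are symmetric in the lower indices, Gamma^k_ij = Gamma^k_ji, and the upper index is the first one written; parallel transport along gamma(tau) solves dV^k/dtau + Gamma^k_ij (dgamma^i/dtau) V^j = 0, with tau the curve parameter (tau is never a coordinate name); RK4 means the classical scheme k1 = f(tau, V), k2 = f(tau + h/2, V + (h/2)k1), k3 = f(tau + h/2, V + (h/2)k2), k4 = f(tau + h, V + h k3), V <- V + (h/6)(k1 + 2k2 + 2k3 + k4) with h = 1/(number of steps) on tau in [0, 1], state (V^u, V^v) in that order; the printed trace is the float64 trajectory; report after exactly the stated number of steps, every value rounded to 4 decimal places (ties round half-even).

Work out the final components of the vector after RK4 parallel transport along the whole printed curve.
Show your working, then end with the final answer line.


gamma'(tau) = (1/2, -3/4); f(tau, V)^k = -Gamma^k_ij(gamma(tau)) gamma'^i(tau) V^j; h = 1/3; intermediate values shown to 6 dp
curve data and Christoffel symbols at the stage parameters:
  tau = 0.000000: gamma = (-0.250000, -0.375000), gamma' = (0.500000, -0.750000); Gamma_uuu = -0.443297, Gamma_uuv = -0.961389, Gamma_uvv = 0.419281, Gamma_vuu = -0.462993, Gamma_vuv = -0.288993, Gamma_vvv = -0.183761
  tau = 0.166667: gamma = (-0.166667, -0.500000), gamma' = (0.500000, -0.750000); Gamma_uuu = -0.424924, Gamma_uuv = -1.015332, Gamma_uvv = 0.423625, Gamma_vuu = -0.502297, Gamma_vuv = -0.322705, Gamma_vvv = -0.216522
  tau = 0.333333: gamma = (-0.083333, -0.625000), gamma' = (0.500000, -0.750000); Gamma_uuu = -0.455054, Gamma_uuv = -1.030389, Gamma_uvv = 0.421901, Gamma_vuu = -0.558899, Gamma_vuv = -0.343482, Gamma_vvv = -0.225893
  tau = 0.500000: gamma = (0.000000, -0.750000), gamma' = (0.500000, -0.750000); Gamma_uuu = -0.536578, Gamma_uuv = -1.009806, Gamma_uvv = 0.399521, Gamma_vuu = -0.640016, Gamma_vuv = -0.343953, Gamma_vvv = -0.231936
  tau = 0.666667: gamma = (0.083333, -0.875000), gamma' = (0.500000, -0.750000); Gamma_uuu = -0.676397, Gamma_uuv = -0.949150, Gamma_uvv = 0.337677, Gamma_vuu = -0.754853, Gamma_vuv = -0.314968, Gamma_vvv = -0.256211
  tau = 0.833333: gamma = (0.166667, -1.000000), gamma' = (0.500000, -0.750000); Gamma_uuu = -0.889921, Gamma_uuv = -0.832672, Gamma_uvv = 0.207258, Gamma_vuu = -0.917364, Gamma_vuv = -0.241919, Gamma_vvv = -0.325631
  tau = 1.000000: gamma = (0.250000, -1.125000), gamma' = (0.500000, -0.750000); Gamma_uuu = -1.207074, Gamma_uuv = -0.626589, Gamma_uvv = -0.042391, Gamma_vuu = -1.150561, Gamma_vuv = -0.099010, Gamma_vvv = -0.480672
step 0: V^u = 0.6250, V^v = 0.5000
step 1: k1 = (0.085457, 0.012558), k2 = (0.063452, 0.005308), k3 = (0.064468, 0.005276), k4 = (0.064765, 0.015283); V <- V + (h/6)(k1 + 2k2 + 2k3 + k4): V^u = 0.6476, V^v = 0.5027
step 2: k1 = (0.064983, 0.015309), k2 = (0.084519, 0.039850), k3 = (0.086218, 0.040044), k4 = (0.122905, 0.077599); V <- V + (h/6)(k1 + 2k2 + 2k3 + k4): V^u = 0.6770, V^v = 0.5168
step 3: k1 = (0.123157, 0.077670), k2 = (0.177645, 0.128081), k3 = (0.180818, 0.129564), k4 = (0.256118, 0.195231); V <- V + (h/6)(k1 + 2k2 + 2k3 + k4): V^u = 0.7379, V^v = 0.5605

Answer: V^u = 0.7379, V^v = 0.5605


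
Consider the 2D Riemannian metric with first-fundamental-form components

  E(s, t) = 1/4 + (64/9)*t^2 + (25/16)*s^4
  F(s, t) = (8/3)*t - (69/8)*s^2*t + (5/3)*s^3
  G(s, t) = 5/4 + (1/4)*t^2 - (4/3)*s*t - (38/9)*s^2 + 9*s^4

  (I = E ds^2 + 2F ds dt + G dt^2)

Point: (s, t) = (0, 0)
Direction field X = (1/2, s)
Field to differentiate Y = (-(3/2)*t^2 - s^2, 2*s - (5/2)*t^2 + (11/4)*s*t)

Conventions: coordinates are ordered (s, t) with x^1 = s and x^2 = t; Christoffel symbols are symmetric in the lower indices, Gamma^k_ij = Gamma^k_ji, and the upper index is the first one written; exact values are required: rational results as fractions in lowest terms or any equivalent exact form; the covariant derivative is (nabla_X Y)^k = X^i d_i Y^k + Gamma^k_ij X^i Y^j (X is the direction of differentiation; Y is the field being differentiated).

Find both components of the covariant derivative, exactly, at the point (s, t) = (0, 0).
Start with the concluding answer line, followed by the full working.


Answer: (nabla_X Y)^s = 0, (nabla_X Y)^t = 1

E = 1/4, F = 0, G = 5/4 at the point
E_s = 0, E_t = 0, F_s = 0, F_t = 8/3, G_s = 0, G_t = 0
EG - F^2 = 5/16;  g^inv = (16/5) * [[5/4, 0], [0, 1/4]]
first-kind symbols [ij,l] = (1/2)(d_i g_jl + d_j g_il - d_l g_ij): [ss,s] = E_s/2 = 0, [ss,t] = F_s - E_t/2 = 0, [st,s] = E_t/2 = 0, [st,t] = G_s/2 = 0, [tt,s] = F_t - G_s/2 = 8/3, [tt,t] = G_t/2 = 0
Gamma^s_ij = (G*[ij,s] - F*[ij,t])/(EG - F^2), Gamma^t_ij = (E*[ij,t] - F*[ij,s])/(EG - F^2)
Gamma_sss = 0, Gamma_sst = 0, Gamma_stt = 32/3, Gamma_tss = 0, Gamma_tst = 0, Gamma_ttt = 0
X = (1/2, 0), Y = (0, 0) at the point


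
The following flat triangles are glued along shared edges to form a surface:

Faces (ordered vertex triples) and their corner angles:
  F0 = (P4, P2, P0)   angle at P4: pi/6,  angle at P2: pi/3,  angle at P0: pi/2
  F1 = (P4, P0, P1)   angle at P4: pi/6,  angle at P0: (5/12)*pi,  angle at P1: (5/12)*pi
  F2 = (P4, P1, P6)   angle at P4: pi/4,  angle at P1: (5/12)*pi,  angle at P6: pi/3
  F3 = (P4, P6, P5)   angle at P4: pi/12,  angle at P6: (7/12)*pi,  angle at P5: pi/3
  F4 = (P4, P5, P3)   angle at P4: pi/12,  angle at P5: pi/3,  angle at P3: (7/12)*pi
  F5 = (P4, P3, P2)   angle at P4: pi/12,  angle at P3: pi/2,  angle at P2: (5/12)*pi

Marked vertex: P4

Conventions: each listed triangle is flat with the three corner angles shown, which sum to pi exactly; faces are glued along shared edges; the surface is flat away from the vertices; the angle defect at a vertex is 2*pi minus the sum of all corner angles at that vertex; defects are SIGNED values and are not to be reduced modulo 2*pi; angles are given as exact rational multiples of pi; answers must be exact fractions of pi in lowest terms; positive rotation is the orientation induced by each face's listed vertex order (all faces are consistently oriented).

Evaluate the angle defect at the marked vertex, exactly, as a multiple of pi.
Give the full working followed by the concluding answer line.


Sum of corner angles at P4: (5/6)*pi
defect = 2*pi - (5/6)*pi

Answer: defect(P4) = (7/6)*pi


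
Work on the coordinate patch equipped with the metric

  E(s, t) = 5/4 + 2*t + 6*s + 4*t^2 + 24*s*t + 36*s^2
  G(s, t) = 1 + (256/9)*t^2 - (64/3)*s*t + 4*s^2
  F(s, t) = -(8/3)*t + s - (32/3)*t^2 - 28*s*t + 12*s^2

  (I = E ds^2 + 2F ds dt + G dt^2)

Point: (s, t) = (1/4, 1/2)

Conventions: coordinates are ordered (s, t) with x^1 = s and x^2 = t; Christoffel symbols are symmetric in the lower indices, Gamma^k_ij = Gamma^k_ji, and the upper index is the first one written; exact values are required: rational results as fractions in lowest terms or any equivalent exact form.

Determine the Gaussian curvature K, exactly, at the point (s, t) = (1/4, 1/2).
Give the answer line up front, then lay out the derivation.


Answer: K = -46656/279841

E = 10, F = -13/2, G = 205/36, EG - F^2 = 529/36 at the point
E_s = 36, E_t = 12, F_s = -7, F_t = -61/3, G_s = -26/3, G_t = 208/9
E_tt = 8, F_st = -28, G_ss = 8
Evaluate Brioschi's two determinant matrices M1, M2 and divide by (EG - F^2)^2.
M1 = [[-E_tt/2 + F_st - G_ss/2, E_s/2, F_s - E_t/2], [F_t - G_s/2, E, F], [G_t/2, F, G]] = [[-36, 18, -13], [-16, 10, -13/2], [104/9, -13/2, 205/36]]; det M1 = -817/9
M2 = [[0, E_t/2, G_s/2], [E_t/2, E, F], [G_s/2, F, G]] = [[0, 6, -13/3], [6, 10, -13/2], [-13/3, -13/2, 205/36]]; det M2 = -493/9
det M1 - det M2 = -36; K = -36 / (529/36)^2 = -46656/279841


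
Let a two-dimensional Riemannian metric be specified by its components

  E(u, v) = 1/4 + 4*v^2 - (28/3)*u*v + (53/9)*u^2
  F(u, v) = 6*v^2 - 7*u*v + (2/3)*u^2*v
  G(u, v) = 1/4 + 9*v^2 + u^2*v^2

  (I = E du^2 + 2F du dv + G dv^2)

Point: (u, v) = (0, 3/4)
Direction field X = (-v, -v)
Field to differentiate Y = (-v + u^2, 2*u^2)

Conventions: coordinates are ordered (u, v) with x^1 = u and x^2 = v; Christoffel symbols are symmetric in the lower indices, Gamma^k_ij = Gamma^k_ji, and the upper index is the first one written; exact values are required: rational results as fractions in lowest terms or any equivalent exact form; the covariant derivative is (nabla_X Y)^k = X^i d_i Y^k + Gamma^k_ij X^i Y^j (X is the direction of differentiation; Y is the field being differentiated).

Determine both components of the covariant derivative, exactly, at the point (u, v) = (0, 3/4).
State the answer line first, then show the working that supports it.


Answer: (nabla_X Y)^u = 1995/242, (nabla_X Y)^v = -2727/484

E = 5/2, F = 27/8, G = 85/16 at the point
E_u = -7, E_v = 6, F_u = -21/4, F_v = 9, G_u = 0, G_v = 27/2
EG - F^2 = 121/64;  g^inv = (64/121) * [[85/16, -27/8], [-27/8, 5/2]]
first-kind symbols [ij,l] = (1/2)(d_i g_jl + d_j g_il - d_l g_ij): [uu,u] = E_u/2 = -7/2, [uu,v] = F_u - E_v/2 = -33/4, [uv,u] = E_v/2 = 3, [uv,v] = G_u/2 = 0, [vv,u] = F_v - G_u/2 = 9, [vv,v] = G_v/2 = 27/4
Gamma^u_ij = (G*[ij,u] - F*[ij,v])/(EG - F^2), Gamma^v_ij = (E*[ij,v] - F*[ij,u])/(EG - F^2)
Gamma_uuu = 592/121, Gamma_uuv = 1020/121, Gamma_uvv = 1602/121, Gamma_vuu = -564/121, Gamma_vuv = -648/121, Gamma_vvv = -864/121
X = (-3/4, -3/4), Y = (-3/4, 0) at the point


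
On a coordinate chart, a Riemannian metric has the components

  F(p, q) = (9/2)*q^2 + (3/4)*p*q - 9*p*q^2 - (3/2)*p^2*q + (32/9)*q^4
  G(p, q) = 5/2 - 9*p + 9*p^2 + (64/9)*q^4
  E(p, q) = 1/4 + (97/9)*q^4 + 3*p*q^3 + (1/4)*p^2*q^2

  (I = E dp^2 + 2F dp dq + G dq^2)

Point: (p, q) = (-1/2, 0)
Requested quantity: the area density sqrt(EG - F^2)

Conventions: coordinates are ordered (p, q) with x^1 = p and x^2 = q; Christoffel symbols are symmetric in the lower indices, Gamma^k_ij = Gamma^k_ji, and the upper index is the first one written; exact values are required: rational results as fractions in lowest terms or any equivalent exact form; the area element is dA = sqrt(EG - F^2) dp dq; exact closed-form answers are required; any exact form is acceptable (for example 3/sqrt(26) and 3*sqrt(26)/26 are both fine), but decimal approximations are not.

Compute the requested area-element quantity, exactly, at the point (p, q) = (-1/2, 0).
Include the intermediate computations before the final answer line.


E = 1/4, F = 0, G = 37/4; EG - F^2 = 37/16

Answer: sqrt(EG - F^2) = sqrt(37)/4


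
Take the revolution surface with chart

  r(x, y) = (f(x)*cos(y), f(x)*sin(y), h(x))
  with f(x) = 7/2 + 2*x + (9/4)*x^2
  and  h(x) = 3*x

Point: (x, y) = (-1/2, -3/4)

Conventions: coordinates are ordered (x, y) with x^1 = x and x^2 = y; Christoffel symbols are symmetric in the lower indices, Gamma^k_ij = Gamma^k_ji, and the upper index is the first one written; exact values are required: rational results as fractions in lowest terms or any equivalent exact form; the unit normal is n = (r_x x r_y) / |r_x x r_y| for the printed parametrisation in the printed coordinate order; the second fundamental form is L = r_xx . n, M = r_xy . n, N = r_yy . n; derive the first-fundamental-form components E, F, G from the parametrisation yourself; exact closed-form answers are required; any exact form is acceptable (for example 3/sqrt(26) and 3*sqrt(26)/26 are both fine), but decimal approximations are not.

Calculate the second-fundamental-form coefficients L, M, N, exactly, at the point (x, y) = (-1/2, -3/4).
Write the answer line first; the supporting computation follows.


Answer: L = -54*sqrt(145)/145, M = 0, N = 147*sqrt(145)/580

f = 49/16, f' = -1/4, f'' = 9/2, h' = 3, h'' = 0
E = 145/16, F = 0, G = 2401/256; answer radicand W^2 = 145/16
unnormalised second-form numerators: l = -27/2, m = 0, n = 147/16; L = l/sqrt(145/16), and similarly M = m/sqrt(W^2), N = n/sqrt(W^2)


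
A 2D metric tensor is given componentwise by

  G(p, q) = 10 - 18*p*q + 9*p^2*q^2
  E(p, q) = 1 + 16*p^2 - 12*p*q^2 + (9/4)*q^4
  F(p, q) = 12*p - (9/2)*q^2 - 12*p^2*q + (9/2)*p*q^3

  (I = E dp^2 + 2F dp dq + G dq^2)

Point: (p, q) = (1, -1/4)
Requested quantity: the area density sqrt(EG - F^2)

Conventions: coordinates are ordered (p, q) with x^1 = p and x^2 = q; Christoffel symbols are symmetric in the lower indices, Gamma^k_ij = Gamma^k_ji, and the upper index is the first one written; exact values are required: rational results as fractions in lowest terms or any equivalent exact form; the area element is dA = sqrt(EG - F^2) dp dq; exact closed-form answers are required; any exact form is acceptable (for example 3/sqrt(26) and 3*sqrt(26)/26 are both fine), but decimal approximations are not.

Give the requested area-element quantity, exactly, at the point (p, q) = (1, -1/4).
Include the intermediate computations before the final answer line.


E = 16649/1024, F = 1875/128, G = 241/16; EG - F^2 = 31049/1024

Answer: sqrt(EG - F^2) = sqrt(31049)/32


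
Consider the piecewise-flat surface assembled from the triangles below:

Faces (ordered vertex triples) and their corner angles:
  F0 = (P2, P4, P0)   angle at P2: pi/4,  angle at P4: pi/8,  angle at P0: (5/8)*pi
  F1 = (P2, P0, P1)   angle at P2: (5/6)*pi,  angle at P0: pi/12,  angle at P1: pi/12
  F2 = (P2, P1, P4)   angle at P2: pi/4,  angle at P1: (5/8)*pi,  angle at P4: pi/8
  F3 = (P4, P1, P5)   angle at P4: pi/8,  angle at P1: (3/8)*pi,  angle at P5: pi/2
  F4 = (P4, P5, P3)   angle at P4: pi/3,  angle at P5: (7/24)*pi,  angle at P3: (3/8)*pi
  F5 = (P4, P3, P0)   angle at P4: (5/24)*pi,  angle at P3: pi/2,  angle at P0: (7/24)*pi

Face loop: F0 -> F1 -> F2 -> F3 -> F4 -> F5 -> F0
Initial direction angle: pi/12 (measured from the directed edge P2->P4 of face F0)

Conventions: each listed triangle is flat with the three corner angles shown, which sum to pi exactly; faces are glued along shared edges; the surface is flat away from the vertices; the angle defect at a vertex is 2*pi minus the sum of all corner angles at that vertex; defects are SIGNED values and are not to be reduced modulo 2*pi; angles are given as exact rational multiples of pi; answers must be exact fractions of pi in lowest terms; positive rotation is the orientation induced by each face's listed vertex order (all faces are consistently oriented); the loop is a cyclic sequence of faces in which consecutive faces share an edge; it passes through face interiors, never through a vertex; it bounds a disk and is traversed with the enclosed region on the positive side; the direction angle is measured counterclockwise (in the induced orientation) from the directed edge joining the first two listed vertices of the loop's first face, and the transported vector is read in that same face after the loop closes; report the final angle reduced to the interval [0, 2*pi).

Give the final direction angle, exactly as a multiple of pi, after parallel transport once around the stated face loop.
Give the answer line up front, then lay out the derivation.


Answer: final direction angle = (11/6)*pi

enclosed vertex P2: corner angles sum to (4/3)*pi, defect = 2*pi - (4/3)*pi = (2/3)*pi
enclosed vertex P4: corner angles sum to (11/12)*pi, defect = 2*pi - (11/12)*pi = (13/12)*pi
the rotation equals the total enclosed defect, so the final angle is initial + defects (mod 2*pi)
final angle = pi/12 + (7/4)*pi = (11/6)*pi (mod 2*pi)


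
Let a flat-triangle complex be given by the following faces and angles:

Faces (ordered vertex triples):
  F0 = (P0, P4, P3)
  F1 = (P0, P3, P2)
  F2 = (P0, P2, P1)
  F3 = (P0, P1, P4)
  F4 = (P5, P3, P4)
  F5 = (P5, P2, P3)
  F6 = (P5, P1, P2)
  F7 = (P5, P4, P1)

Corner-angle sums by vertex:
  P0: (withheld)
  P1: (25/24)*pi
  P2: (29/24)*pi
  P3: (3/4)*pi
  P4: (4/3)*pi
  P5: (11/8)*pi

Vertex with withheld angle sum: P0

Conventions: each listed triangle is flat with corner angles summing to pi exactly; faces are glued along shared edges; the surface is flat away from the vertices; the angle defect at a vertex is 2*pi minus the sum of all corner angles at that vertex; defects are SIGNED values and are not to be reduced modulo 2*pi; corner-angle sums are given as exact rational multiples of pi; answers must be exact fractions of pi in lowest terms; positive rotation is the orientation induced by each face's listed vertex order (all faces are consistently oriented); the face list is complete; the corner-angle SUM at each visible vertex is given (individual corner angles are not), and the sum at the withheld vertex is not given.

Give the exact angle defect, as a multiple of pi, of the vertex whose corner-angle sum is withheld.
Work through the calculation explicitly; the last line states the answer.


V = 6, E = 12, F = 8; chi = V - E + F = 2
Gauss-Bonnet: total defect = 2*pi*chi = 4*pi; visible defects sum to (103/24)*pi

Answer: defect(P0) = (-7/24)*pi


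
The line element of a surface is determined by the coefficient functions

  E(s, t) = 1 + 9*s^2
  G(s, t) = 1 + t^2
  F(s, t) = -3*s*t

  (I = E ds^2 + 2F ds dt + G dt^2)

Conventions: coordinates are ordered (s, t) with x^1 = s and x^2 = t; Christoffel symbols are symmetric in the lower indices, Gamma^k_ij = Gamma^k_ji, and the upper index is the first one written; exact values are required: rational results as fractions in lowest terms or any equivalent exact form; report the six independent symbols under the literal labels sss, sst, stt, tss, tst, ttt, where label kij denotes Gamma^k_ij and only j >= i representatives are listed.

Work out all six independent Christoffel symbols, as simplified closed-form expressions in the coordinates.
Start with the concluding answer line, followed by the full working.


Answer: Gamma_sss = 9*s/(9*s^2 + t^2 + 1), Gamma_sst = 0, Gamma_stt = -3*s/(9*s^2 + t^2 + 1), Gamma_tss = -3*t/(9*s^2 + t^2 + 1), Gamma_tst = 0, Gamma_ttt = t/(9*s^2 + t^2 + 1)

E = 1 + 9*s^2; F = -3*s*t; G = 1 + t^2
Gamma^k_ij = (1/2) g^{kl} (d_i g_jl + d_j g_il - d_l g_ij), with g^inv = (1/(EG-F^2)) [[G, -F], [-F, E]]
first partials: E_s = 18*s, E_t = 0, F_s = -3*t, F_t = -3*s, G_s = 0, G_t = 2*t
D = EG - F^2 = 1 + t^2 + 9*s^2
expanded: Gamma^s_ss = (G E_s - 2F F_s + F E_t)/(2D), Gamma^s_st = (G E_t - F G_s)/(2D), Gamma^s_tt = (2G F_t - G G_s - F G_t)/(2D), Gamma^t_ss = (2E F_s - E E_t - F E_s)/(2D), Gamma^t_st = (E G_s - F E_t)/(2D), Gamma^t_tt = (E G_t - 2F F_t + F G_s)/(2D); substitute and cancel common factors


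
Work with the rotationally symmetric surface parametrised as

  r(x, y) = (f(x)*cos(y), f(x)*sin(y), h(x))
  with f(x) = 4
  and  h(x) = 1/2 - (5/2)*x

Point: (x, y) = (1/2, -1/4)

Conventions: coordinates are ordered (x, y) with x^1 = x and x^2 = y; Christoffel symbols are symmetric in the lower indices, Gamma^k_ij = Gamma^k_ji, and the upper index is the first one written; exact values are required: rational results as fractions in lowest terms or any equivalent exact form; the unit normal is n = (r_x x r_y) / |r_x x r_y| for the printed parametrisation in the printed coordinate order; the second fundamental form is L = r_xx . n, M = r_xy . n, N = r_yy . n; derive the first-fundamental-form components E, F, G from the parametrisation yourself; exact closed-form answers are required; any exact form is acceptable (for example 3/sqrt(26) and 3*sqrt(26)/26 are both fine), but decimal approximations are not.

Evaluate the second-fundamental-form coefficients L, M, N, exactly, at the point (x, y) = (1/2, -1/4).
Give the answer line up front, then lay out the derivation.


Answer: L = 0, M = 0, N = -4

f = 4, f' = 0, f'' = 0, h' = -5/2, h'' = 0
E = 25/4, F = 0, G = 16; answer radicand W^2 = 25/4
unnormalised second-form numerators: l = 0, m = 0, n = -10; L = l/sqrt(25/4), and similarly M = m/sqrt(W^2), N = n/sqrt(W^2)


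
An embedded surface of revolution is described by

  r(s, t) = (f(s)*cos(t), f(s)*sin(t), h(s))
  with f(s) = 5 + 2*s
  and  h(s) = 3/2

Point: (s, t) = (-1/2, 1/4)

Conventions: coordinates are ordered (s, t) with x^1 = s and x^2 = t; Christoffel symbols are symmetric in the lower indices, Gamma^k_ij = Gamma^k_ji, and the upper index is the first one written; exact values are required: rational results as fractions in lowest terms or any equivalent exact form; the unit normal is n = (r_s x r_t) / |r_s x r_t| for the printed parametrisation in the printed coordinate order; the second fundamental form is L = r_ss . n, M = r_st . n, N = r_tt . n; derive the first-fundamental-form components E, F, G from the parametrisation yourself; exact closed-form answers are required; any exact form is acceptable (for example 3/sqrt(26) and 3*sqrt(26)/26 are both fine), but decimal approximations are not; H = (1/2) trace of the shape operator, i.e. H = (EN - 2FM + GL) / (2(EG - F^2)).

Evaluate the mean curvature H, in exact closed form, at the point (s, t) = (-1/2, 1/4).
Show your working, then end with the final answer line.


f = 4, f' = 2, f'' = 0, h' = 0, h'' = 0
E = 4, F = 0, G = 16; answer radicand W^2 = 4
unnormalised second-form numerators: l = 0, m = 0, n = 0; L = l/sqrt(4), and similarly M = m/sqrt(W^2), N = n/sqrt(W^2)
H = (E*n - 2*F*m + G*l) / (2*(EG - F^2)*sqrt(W^2)); E*n - 2*F*m + G*l = 0, EG - F^2 = 64, so H = (0)/sqrt(4)

Answer: H = 0
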